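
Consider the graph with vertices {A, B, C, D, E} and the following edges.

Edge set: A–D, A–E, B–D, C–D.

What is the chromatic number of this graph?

A and E are adjacent, so at least 2 colors are needed.
2 colors suffice: color red → {D, E}; color blue → {A, B, C}. Each edge has distinct colors on its endpoints.

2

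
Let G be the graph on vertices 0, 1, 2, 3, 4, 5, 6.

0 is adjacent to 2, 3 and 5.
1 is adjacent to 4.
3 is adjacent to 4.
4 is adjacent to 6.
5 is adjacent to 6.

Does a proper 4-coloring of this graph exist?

Yes

The chromatic number is 3. The cycle 4-6-5-0-3-4 has odd length 5, so it cannot be 2-colored; at least 3 colors are needed.
3 colors suffice: color a → {0, 4}; color b → {1, 2, 3, 5}; color c → {6}.
Since 4 ≥ 3, a proper 4-coloring certainly exists.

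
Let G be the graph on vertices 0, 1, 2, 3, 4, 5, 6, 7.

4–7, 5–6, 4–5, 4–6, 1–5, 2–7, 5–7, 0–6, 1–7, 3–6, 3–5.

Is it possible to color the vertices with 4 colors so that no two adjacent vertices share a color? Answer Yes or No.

The chromatic number is 3. 4, 5, 7 are pairwise adjacent, so at least 3 colors are needed.
One proper 3-coloring: 0=red, 1=green, 2=red, 3=green, 4=green, 5=red, 6=blue, 7=blue.
Since 4 ≥ 3, a proper 4-coloring certainly exists.

Yes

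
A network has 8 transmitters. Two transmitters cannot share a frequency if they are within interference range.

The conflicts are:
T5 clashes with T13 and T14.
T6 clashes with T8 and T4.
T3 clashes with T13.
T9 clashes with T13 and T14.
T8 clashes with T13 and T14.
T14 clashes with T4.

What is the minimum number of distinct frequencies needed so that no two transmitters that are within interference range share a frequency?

T8 and T13 conflict, so at least 2 frequencies are needed.
Using 2 frequencies: T5=2, T6=1, T3=2, T9=2, T8=2, T13=1, T14=1, T4=2. Every pair that conflicts lands in different frequencies.

2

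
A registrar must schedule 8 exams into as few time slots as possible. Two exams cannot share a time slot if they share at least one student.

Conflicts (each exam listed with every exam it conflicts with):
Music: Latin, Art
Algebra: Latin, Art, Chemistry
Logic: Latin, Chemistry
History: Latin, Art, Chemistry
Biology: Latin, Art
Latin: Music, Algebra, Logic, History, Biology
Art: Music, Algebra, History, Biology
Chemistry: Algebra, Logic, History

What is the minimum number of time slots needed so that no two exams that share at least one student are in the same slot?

2

Music and Latin conflict, so at least 2 time slots are needed.
A valid assignment using 2 time slots: Music=2, Algebra=2, Logic=2, History=2, Biology=2, Latin=1, Art=1, Chemistry=1. Each listed conflict is separated.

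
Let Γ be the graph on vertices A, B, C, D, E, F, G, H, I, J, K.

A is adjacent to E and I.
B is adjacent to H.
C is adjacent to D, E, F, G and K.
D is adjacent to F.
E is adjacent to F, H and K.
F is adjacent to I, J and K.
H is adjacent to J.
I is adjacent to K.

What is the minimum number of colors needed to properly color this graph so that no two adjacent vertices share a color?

C, E, F, K are pairwise adjacent (a clique of size 4), so at least 4 colors are needed.
4 colors suffice: A=red, B=blue, C=blue, D=green, E=green, F=red, G=red, H=red, I=blue, J=blue, K=yellow. Every edge joins two different colors.

4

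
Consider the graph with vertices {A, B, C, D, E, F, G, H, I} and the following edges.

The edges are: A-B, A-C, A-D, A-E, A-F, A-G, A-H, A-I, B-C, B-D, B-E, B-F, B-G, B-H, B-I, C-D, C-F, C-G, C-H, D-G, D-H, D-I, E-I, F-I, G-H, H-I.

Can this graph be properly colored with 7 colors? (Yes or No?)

Yes

The chromatic number is 6. A, B, C, D, G, H are mutually adjacent (a clique of size 6), so at least 6 colors are needed.
6 colors suffice: A=1, B=2, C=3, D=4, E=4, F=4, G=6, H=5, I=3.
Since 7 ≥ 6, a proper 7-coloring certainly exists.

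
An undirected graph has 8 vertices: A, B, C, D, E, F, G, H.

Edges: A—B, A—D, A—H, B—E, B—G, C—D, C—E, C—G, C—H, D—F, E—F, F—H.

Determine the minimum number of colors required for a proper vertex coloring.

3

The cycle C-D-A-B-E-C has odd length 5, so it cannot be 2-colored; at least 3 colors are needed.
3 colors suffice: color 1 → {A, C, F}; color 2 → {D, E, G, H}; color 3 → {B}. Each edge has distinct colors on its endpoints.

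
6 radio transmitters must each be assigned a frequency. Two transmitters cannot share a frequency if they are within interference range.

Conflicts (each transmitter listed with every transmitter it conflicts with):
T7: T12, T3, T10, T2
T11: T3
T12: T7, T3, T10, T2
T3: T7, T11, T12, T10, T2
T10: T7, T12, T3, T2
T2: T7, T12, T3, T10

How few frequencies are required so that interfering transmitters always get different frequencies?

5

T7, T12, T3, T10, T2 all conflict with each other, so at least 5 frequencies are needed.
Using 5 frequencies: T7=5, T11=2, T12=3, T3=1, T10=4, T2=2. Each listed conflict is separated.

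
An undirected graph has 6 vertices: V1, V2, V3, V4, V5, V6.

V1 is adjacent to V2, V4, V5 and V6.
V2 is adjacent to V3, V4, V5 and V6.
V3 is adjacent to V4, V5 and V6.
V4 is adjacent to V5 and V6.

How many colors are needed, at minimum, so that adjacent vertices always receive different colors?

V1, V2, V4, V5 are pairwise adjacent (a clique of size 4), so at least 4 colors are needed.
4 colors suffice: color red → {V4}; color blue → {V2}; color green → {V5, V6}; color yellow → {V1, V3}. Each edge has distinct colors on its endpoints.

4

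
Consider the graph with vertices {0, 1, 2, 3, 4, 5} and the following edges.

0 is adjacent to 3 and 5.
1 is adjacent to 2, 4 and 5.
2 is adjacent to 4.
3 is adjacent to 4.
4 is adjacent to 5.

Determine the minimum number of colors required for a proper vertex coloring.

3

1, 4, 5 are pairwise adjacent, so at least 3 colors are needed.
3 colors suffice: 0=a, 1=c, 2=b, 3=b, 4=a, 5=b. Each edge has distinct colors on its endpoints.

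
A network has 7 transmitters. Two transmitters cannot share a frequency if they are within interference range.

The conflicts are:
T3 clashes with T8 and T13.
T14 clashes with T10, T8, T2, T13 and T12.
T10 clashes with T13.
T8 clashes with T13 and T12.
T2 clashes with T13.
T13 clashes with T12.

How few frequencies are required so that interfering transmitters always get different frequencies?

T14, T8, T13, T12 are mutually in conflict, so at least 4 frequencies are needed.
4 frequencies suffice: T3=2, T14=2, T10=3, T8=3, T2=3, T13=1, T12=4. No two conflicting transmitters share a frequency.

4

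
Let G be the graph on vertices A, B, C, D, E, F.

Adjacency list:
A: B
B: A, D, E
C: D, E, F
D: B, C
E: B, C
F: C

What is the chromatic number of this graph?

C and D are adjacent, so at least 2 colors are needed.
One proper 2-coloring: A=2, B=1, C=1, D=2, E=2, F=2. Every edge joins two different colors.

2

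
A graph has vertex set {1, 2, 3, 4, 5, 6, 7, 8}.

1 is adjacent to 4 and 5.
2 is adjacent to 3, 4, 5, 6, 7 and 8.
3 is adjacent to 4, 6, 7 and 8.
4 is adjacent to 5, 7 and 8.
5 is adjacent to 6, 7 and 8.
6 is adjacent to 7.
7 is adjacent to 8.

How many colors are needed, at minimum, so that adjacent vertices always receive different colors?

2, 3, 4, 7, 8 are pairwise adjacent (a clique of size 5), so at least 5 colors are needed.
5 colors suffice: color red → {1, 7}; color blue → {4, 6}; color green → {2}; color yellow → {3, 5}; color purple → {8}. Every edge joins two different colors.

5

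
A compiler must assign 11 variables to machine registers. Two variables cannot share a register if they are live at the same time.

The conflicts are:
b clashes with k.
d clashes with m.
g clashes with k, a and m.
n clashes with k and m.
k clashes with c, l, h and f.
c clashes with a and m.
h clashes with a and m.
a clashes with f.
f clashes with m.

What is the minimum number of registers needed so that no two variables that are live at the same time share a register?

2

g and m conflict, so at least 2 registers are needed.
A valid assignment using 2 registers: b=2, d=2, g=2, n=2, k=1, c=2, l=2, h=2, a=1, f=2, m=1. No two conflicting variables share a register.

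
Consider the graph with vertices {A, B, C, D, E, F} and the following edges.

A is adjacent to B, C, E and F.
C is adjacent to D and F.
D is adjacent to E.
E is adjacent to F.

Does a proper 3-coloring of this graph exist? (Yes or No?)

Yes

The chromatic number is 3. A, E, F form a triangle, so at least 3 colors are needed.
A valid assignment using 3 colors: A=red, B=blue, C=blue, D=red, E=blue, F=green.
That is already a proper 3-coloring.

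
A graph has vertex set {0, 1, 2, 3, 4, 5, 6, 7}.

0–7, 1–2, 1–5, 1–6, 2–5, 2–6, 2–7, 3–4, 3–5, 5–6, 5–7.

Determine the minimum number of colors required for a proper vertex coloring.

4

1, 2, 5, 6 form a clique, so at least 4 colors are needed.
A valid assignment using 4 colors: 0=red, 1=yellow, 2=blue, 3=blue, 4=red, 5=red, 6=green, 7=green. Each edge has distinct colors on its endpoints.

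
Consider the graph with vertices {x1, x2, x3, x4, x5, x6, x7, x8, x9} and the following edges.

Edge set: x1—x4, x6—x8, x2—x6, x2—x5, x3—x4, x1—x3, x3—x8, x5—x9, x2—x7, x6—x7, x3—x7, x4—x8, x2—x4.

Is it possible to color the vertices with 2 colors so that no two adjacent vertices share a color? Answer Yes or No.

x1, x3, x4 are mutually adjacent, so at least 3 colors are needed.
So 2 colors are not enough.

No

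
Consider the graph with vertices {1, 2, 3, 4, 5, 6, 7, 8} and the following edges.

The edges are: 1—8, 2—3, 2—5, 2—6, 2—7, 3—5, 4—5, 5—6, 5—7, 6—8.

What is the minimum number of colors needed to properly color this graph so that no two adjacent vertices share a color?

2, 5, 6 are pairwise adjacent, so at least 3 colors are needed.
3 colors suffice: color red → {5, 8}; color blue → {1, 2, 4}; color green → {3, 6, 7}. No two adjacent vertices share a color.

3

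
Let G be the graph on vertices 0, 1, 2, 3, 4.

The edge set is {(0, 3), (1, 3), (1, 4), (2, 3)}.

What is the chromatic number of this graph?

2

1 and 3 are adjacent, so at least 2 colors are needed.
2 colors suffice: color red → {3, 4}; color blue → {0, 1, 2}. Each edge has distinct colors on its endpoints.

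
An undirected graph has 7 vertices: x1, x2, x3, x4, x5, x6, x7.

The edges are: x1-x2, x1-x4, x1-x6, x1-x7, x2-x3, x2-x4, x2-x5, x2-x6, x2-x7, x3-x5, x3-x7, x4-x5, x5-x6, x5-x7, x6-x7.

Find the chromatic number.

x1, x2, x6, x7 are pairwise adjacent (a clique of size 4), so at least 4 colors are needed.
4 colors suffice: color 1 → {x2}; color 2 → {x4, x7}; color 3 → {x1, x5}; color 4 → {x3, x6}. Each edge has distinct colors on its endpoints.

4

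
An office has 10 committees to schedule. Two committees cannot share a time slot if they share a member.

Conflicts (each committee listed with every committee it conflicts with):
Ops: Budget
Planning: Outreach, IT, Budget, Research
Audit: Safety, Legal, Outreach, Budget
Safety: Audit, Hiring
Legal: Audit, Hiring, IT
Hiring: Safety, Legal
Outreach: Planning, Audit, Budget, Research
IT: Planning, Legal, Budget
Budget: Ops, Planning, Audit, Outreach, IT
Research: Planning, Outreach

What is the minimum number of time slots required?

3

Planning, Outreach, Research are mutually in conflict, so at least 3 time slots are needed.
3 time slots suffice: Ops=2, Planning=3, Audit=3, Safety=1, Legal=1, Hiring=2, Outreach=2, IT=2, Budget=1, Research=1. No two conflicting committees share a time slot.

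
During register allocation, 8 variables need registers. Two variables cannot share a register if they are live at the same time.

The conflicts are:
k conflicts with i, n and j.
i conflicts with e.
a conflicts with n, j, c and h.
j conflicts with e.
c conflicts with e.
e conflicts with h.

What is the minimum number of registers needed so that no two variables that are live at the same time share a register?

2

c and e conflict, so at least 2 registers are needed.
2 registers suffice: k=1, i=2, a=1, n=2, j=2, c=2, e=1, h=2. Each listed conflict is separated.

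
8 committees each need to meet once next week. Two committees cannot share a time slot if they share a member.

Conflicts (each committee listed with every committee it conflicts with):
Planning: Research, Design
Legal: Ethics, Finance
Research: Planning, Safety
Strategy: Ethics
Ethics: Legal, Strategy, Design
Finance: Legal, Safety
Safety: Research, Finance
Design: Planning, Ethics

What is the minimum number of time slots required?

3

The cycle Design-Ethics-Legal-Finance-Safety-Research-Planning-Design has odd length 7, so it cannot be 2-colored; at least 3 time slots are needed.
A valid assignment using 3 time slots: Planning=1, Legal=2, Research=2, Strategy=2, Ethics=1, Finance=1, Safety=3, Design=2. Each listed conflict is separated.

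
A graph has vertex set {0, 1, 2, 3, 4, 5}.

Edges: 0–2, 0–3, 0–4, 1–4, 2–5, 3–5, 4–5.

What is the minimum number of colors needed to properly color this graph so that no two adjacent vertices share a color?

0 and 2 are adjacent, so at least 2 colors are needed.
A valid assignment using 2 colors: 0=red, 1=red, 2=blue, 3=blue, 4=blue, 5=red. Every edge joins two different colors.

2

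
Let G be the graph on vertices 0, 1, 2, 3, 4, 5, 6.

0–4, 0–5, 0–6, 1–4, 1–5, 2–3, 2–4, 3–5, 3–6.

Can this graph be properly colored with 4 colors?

The chromatic number is 3. The cycle 4-1-5-3-2-4 has odd length 5, so it cannot be 2-colored; at least 3 colors are needed.
3 colors suffice: color red → {4, 5, 6}; color blue → {0, 1, 3}; color green → {2}.
Since 4 ≥ 3, a proper 4-coloring certainly exists.

Yes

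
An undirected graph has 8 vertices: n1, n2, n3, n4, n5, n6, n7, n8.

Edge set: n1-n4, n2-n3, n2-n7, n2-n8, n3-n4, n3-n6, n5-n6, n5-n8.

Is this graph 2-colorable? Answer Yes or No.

No

The cycle n6-n3-n2-n8-n5-n6 has odd length 5, so it cannot be 2-colored; at least 3 colors are needed.
So 2 colors are not enough.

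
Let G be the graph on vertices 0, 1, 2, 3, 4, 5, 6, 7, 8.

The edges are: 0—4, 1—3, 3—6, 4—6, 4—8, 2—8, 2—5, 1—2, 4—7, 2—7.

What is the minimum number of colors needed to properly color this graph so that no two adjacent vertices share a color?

2

1 and 3 are adjacent, so at least 2 colors are needed.
2 colors suffice: color red → {2, 3, 4}; color blue → {0, 1, 5, 6, 7, 8}. Each edge has distinct colors on its endpoints.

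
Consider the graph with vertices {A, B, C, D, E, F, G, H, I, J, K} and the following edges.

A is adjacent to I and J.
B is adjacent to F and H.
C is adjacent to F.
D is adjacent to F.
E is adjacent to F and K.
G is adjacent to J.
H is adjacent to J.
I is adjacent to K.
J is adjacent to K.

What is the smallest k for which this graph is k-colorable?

B and F are adjacent, so at least 2 colors are needed.
2 colors suffice: color 1 → {A, F, G, H, K}; color 2 → {B, C, D, E, I, J}. Each edge has distinct colors on its endpoints.

2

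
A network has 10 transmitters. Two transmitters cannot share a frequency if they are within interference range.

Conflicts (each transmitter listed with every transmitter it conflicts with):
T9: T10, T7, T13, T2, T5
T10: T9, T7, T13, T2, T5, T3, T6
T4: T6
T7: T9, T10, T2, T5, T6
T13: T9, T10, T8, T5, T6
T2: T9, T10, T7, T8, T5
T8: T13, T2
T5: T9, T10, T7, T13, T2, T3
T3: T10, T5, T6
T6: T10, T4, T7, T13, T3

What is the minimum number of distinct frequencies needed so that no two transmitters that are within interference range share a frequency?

T9, T10, T7, T2, T5 are mutually in conflict, so at least 5 frequencies are needed.
5 frequencies suffice: frequency 1 → {T10, T4, T8}; frequency 2 → {T5, T6}; frequency 3 → {T7, T13, T3}; frequency 4 → {T9}; frequency 5 → {T2}. No two conflicting transmitters share a frequency.

5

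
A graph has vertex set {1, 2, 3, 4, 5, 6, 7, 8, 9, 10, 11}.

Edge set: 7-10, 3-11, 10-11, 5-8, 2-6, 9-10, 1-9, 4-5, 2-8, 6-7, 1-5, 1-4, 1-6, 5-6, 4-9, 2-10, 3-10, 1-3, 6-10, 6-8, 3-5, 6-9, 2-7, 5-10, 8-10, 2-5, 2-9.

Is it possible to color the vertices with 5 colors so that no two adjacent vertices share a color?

Yes

The chromatic number is 5. 2, 5, 6, 8, 10 form a clique, so at least 5 colors are needed.
One proper 5-coloring: 1=a, 2=d, 3=c, 4=c, 5=b, 6=c, 7=b, 8=e, 9=b, 10=a, 11=b.
That is already a proper 5-coloring.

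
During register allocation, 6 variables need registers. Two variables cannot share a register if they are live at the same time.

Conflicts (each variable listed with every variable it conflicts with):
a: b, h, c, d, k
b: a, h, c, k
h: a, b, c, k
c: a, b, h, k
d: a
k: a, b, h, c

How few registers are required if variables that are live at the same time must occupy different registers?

5

a, b, h, c, k pairwise conflict, so at least 5 registers are needed.
Using 5 registers: a=1, b=3, h=2, c=4, d=2, k=5. No two conflicting variables share a register.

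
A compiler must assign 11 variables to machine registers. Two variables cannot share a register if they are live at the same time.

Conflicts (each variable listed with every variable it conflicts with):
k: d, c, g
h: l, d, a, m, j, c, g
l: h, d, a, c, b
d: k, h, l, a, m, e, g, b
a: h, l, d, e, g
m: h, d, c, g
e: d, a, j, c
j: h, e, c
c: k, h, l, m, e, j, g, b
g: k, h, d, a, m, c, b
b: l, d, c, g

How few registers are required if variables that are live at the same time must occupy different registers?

4

h, m, c, g all conflict with each other, so at least 4 registers are needed.
4 registers suffice: register 1 → {d, c}; register 2 → {k, h, e, b}; register 3 → {l, j, g}; register 4 → {a, m}. No two conflicting variables share a register.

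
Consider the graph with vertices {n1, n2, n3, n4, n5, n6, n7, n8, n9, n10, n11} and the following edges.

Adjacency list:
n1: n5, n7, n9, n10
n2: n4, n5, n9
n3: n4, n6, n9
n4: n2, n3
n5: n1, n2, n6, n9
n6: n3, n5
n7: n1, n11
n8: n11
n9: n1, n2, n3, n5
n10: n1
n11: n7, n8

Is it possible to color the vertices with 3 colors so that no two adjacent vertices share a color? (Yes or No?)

The chromatic number is 3. n2, n5, n9 are pairwise adjacent, so at least 3 colors are needed.
3 colors suffice: color 1 → {n3, n5, n10, n11}; color 2 → {n4, n6, n7, n8, n9}; color 3 → {n1, n2}.
That is already a proper 3-coloring.

Yes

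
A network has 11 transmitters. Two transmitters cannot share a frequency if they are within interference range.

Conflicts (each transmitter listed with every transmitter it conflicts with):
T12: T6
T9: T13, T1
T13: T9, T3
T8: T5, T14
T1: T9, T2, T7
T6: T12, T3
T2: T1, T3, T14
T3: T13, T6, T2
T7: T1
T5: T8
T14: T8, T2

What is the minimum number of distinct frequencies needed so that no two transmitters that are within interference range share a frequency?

The cycle T1-T2-T3-T13-T9-T1 has odd length 5, so it cannot be 2-colored; at least 3 frequencies are needed.
3 frequencies suffice: frequency 1 → {T12, T8, T1, T3}; frequency 2 → {T13, T6, T2, T7, T5}; frequency 3 → {T9, T14}. No two conflicting transmitters share a frequency.

3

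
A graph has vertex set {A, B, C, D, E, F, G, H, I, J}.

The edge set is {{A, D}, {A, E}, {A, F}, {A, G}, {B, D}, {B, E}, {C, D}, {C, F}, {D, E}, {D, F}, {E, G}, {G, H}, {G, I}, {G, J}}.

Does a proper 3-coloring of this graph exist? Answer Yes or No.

Yes

The chromatic number is 3. C, D, F are mutually adjacent, so at least 3 colors are needed.
3 colors suffice: color red → {D, G}; color blue → {E, F, H, I, J}; color green → {A, B, C}.
That is already a proper 3-coloring.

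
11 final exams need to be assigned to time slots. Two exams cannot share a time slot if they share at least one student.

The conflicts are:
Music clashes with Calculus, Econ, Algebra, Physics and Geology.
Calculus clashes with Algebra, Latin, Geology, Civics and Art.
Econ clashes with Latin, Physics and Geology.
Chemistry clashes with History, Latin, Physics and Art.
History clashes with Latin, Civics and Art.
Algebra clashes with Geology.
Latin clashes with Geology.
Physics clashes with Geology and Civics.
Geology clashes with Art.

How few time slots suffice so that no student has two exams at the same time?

4

Music, Econ, Physics, Geology all conflict with each other, so at least 4 time slots are needed.
4 time slots suffice: time slot 1 → {Chemistry, Geology, Civics}; time slot 2 → {Calculus, History, Physics}; time slot 3 → {Music, Latin, Art}; time slot 4 → {Econ, Algebra}. No two conflicting exams share a time slot.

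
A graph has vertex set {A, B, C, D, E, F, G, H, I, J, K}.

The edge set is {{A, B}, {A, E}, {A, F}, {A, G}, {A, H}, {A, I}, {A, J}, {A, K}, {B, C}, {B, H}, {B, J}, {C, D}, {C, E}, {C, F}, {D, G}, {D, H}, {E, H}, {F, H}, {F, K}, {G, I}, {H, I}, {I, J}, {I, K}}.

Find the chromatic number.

A, E, H are mutually adjacent, so at least 3 colors are needed.
A valid assignment using 3 colors: A=red, B=green, C=red, D=green, E=green, F=green, G=blue, H=blue, I=green, J=blue, K=blue. No two adjacent vertices share a color.

3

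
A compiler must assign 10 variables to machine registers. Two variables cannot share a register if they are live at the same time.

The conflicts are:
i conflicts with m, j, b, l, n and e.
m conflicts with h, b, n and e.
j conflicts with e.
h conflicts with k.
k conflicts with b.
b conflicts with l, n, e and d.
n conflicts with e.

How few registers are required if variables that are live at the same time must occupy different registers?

i, m, b, n, e pairwise conflict, so at least 5 registers are needed.
5 registers suffice: i=2, m=3, j=1, h=1, k=2, b=1, l=3, n=5, e=4, d=2. No two conflicting variables share a register.

5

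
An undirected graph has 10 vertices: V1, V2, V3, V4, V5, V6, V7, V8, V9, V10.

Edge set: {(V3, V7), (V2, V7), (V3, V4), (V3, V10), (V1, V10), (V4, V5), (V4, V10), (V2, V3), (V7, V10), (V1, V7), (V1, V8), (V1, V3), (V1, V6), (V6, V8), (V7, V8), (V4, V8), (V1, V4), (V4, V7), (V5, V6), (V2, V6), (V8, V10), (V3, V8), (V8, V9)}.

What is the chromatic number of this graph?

V1, V3, V4, V7, V8, V10 form a clique, so at least 6 colors are needed.
One proper 6-coloring: V1=3, V2=1, V3=4, V4=2, V5=1, V6=2, V7=5, V8=1, V9=2, V10=6. No two adjacent vertices share a color.

6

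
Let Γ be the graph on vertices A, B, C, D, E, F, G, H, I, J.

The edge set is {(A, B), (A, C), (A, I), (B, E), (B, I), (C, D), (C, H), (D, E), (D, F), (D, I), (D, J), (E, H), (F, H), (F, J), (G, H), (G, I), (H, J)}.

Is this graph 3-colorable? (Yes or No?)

The chromatic number is 3. D, F, J are mutually adjacent, so at least 3 colors are needed.
3 colors suffice: A=3, B=1, C=2, D=1, E=2, F=2, G=3, H=1, I=2, J=3.
That is already a proper 3-coloring.

Yes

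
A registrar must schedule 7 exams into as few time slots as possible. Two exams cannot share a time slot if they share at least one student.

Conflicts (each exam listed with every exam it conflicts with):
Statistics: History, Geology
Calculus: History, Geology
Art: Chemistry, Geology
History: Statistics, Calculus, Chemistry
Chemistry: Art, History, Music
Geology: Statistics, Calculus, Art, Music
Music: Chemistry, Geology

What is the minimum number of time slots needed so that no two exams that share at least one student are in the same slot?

3

The cycle Chemistry-History-Statistics-Geology-Music-Chemistry has odd length 5, so it cannot be 2-colored; at least 3 time slots are needed.
A valid assignment using 3 time slots: Statistics=2, Calculus=2, Art=3, History=1, Chemistry=2, Geology=1, Music=3. Every pair that conflicts lands in different time slots.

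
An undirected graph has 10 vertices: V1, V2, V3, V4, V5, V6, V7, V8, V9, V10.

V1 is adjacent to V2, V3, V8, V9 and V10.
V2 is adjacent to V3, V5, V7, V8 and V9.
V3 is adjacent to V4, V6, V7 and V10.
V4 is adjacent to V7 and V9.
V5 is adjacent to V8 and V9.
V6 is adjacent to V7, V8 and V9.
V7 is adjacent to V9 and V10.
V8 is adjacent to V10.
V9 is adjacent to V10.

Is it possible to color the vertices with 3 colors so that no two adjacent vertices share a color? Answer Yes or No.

Yes

The chromatic number is 3. V2, V5, V8 are pairwise adjacent, so at least 3 colors are needed.
A valid assignment using 3 colors: V1=2, V2=3, V3=1, V4=3, V5=2, V6=3, V7=2, V8=1, V9=1, V10=3.
That is already a proper 3-coloring.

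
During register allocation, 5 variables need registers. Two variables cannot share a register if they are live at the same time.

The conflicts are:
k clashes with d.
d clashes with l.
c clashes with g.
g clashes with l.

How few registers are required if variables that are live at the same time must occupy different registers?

2

d and l conflict, so at least 2 registers are needed.
2 registers suffice: register 1 → {k, c, l}; register 2 → {d, g}. Each listed conflict is separated.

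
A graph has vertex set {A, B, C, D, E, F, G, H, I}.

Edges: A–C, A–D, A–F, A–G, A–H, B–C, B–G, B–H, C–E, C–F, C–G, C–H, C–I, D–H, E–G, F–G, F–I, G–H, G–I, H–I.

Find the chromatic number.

4

A, C, G, H are mutually adjacent (a clique of size 4), so at least 4 colors are needed.
4 colors suffice: A=4, B=4, C=2, D=1, E=3, F=3, G=1, H=3, I=4. No two adjacent vertices share a color.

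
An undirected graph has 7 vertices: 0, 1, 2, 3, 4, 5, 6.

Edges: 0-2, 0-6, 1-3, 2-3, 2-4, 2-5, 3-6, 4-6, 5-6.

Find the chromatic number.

0 and 6 are adjacent, so at least 2 colors are needed.
A valid assignment using 2 colors: 0=b, 1=a, 2=a, 3=b, 4=b, 5=b, 6=a. No two adjacent vertices share a color.

2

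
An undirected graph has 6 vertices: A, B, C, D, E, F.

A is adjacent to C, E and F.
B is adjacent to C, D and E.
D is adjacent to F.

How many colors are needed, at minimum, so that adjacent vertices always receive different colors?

The cycle D-B-C-A-F-D has odd length 5, so it cannot be 2-colored; at least 3 colors are needed.
3 colors suffice: color 1 → {A, B}; color 2 → {C, E, F}; color 3 → {D}. No two adjacent vertices share a color.

3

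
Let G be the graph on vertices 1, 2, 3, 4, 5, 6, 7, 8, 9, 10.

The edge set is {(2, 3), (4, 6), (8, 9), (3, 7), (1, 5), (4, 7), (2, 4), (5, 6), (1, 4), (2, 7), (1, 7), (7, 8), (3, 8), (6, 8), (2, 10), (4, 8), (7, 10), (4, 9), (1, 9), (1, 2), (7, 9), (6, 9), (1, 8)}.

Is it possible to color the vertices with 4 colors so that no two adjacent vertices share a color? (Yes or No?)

1, 4, 7, 8, 9 are mutually adjacent (a clique of size 5), so at least 5 colors are needed.
So 4 colors are not enough.

No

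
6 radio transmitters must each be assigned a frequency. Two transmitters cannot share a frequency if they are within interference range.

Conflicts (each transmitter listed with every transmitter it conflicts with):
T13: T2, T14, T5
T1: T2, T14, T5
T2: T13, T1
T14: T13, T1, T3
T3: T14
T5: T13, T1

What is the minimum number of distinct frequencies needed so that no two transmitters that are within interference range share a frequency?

T1 and T5 conflict, so at least 2 frequencies are needed.
Using 2 frequencies: T13=1, T1=1, T2=2, T14=2, T3=1, T5=2. Each listed conflict is separated.

2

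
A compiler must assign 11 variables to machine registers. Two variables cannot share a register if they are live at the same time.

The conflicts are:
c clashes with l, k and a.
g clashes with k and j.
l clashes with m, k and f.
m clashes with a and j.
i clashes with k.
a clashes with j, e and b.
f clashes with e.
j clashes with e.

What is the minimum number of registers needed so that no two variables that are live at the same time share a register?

c, l, k are mutually in conflict, so at least 3 registers are needed.
3 registers suffice: c=3, g=1, l=1, m=3, i=1, k=2, a=1, f=2, j=2, e=3, b=2. Every pair that conflicts lands in different registers.

3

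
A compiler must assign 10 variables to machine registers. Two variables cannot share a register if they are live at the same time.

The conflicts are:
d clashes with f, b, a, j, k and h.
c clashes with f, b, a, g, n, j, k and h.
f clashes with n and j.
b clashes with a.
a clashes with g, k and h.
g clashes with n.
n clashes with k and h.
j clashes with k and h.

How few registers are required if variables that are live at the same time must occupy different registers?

c, f, n all conflict with each other, so at least 3 registers are needed.
3 registers suffice: register 1 → {d, c}; register 2 → {a, n, j}; register 3 → {f, b, g, k, h}. Every pair that conflicts lands in different registers.

3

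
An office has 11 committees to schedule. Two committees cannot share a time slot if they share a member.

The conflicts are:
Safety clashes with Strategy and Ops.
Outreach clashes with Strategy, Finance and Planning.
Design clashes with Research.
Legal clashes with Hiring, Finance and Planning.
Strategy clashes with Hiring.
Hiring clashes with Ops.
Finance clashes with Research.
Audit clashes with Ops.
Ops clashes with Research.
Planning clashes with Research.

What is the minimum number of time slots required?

3

The cycle Legal-Hiring-Ops-Research-Finance-Legal has odd length 5, so it cannot be 2-colored; at least 3 time slots are needed.
Using 3 time slots: Safety=1, Outreach=1, Design=2, Legal=3, Strategy=2, Hiring=1, Finance=2, Audit=1, Ops=2, Planning=2, Research=1. Every pair that conflicts lands in different time slots.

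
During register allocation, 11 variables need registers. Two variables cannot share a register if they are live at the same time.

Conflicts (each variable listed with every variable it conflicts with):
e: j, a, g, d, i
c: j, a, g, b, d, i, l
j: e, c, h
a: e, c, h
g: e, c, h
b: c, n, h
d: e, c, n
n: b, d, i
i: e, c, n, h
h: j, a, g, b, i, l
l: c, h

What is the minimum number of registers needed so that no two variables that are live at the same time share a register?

e and j conflict, so at least 2 registers are needed.
2 registers suffice: register 1 → {e, c, n, h}; register 2 → {j, a, g, b, d, i, l}. Each listed conflict is separated.

2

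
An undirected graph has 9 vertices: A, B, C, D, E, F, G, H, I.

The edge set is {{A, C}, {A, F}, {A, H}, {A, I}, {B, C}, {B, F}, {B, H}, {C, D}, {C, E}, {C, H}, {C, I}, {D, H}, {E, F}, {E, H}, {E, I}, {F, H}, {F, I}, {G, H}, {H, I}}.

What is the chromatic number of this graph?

4

E, F, H, I form a clique, so at least 4 colors are needed.
4 colors suffice: A=4, B=3, C=2, D=3, E=4, F=2, G=2, H=1, I=3. Each edge has distinct colors on its endpoints.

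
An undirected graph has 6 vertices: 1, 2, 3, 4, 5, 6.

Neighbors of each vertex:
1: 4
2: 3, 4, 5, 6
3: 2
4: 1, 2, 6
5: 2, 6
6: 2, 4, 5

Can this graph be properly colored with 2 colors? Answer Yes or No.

No

2, 5, 6 are mutually adjacent, so at least 3 colors are needed.
So 2 colors are not enough.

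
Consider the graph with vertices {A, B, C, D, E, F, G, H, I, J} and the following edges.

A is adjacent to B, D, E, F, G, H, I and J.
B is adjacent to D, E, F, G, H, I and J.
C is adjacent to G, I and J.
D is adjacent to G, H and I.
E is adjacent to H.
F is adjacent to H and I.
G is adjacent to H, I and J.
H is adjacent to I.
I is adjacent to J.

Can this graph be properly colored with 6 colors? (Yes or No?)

The chromatic number is 6. A, B, D, G, H, I form a clique, so at least 6 colors are needed.
One proper 6-coloring: A=1, B=2, C=1, D=6, E=3, F=4, G=4, H=5, I=3, J=5.
That is already a proper 6-coloring.

Yes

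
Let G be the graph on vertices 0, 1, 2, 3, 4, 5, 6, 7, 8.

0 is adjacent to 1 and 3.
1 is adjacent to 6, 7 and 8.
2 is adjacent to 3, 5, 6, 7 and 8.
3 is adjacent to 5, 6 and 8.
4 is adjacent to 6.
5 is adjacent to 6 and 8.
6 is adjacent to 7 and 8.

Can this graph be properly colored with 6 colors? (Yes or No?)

The chromatic number is 5. 2, 3, 5, 6, 8 form a clique, so at least 5 colors are needed.
5 colors suffice: 0=a, 1=b, 2=c, 3=b, 4=b, 5=e, 6=a, 7=d, 8=d.
Since 6 ≥ 5, a proper 6-coloring certainly exists.

Yes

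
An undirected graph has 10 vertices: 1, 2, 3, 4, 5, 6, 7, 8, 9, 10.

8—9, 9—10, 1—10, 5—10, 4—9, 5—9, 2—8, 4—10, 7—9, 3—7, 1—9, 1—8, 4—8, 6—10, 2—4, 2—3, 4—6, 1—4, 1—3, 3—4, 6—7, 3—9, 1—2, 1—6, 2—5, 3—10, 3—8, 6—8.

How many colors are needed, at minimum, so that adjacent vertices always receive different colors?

1, 3, 4, 8, 9 form a clique, so at least 5 colors are needed.
5 colors suffice: color red → {2, 6, 9}; color blue → {3, 5}; color green → {4, 7}; color yellow → {1}; color purple → {8, 10}. No two adjacent vertices share a color.

5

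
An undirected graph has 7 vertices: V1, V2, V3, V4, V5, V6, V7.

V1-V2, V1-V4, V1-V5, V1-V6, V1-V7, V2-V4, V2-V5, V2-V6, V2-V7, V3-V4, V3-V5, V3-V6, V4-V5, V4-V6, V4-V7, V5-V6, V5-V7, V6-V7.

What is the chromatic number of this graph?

6

V1, V2, V4, V5, V6, V7 are pairwise adjacent (a clique of size 6), so at least 6 colors are needed.
6 colors suffice: color 1 → {V4}; color 2 → {V6}; color 3 → {V5}; color 4 → {V1, V3}; color 5 → {V7}; color 6 → {V2}. No two adjacent vertices share a color.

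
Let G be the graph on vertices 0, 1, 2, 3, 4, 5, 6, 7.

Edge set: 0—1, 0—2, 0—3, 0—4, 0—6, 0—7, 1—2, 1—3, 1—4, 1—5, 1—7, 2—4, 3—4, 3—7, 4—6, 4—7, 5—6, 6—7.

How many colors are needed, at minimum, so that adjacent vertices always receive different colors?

0, 1, 3, 4, 7 are pairwise adjacent (a clique of size 5), so at least 5 colors are needed.
5 colors suffice: 0=c, 1=b, 2=d, 3=e, 4=a, 5=a, 6=b, 7=d. Each edge has distinct colors on its endpoints.

5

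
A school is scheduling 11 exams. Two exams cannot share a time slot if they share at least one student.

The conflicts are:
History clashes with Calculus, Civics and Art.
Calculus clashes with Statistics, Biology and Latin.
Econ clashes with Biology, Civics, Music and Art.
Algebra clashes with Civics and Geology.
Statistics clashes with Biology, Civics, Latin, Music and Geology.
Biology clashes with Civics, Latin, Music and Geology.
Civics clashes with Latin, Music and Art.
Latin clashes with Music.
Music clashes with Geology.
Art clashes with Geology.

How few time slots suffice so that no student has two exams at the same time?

5

Statistics, Biology, Civics, Latin, Music are mutually in conflict, so at least 5 time slots are needed.
Using 5 time slots: History=3, Calculus=1, Econ=4, Algebra=2, Statistics=4, Biology=2, Civics=1, Latin=5, Music=3, Art=2, Geology=1. No two conflicting exams share a time slot.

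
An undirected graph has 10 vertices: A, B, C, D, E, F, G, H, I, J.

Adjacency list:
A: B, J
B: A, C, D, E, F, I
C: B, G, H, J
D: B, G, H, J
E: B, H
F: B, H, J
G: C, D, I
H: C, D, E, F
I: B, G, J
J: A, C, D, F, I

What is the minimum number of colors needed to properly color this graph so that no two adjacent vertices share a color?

B and C are adjacent, so at least 2 colors are needed.
2 colors suffice: color 1 → {B, G, H, J}; color 2 → {A, C, D, E, F, I}. No two adjacent vertices share a color.

2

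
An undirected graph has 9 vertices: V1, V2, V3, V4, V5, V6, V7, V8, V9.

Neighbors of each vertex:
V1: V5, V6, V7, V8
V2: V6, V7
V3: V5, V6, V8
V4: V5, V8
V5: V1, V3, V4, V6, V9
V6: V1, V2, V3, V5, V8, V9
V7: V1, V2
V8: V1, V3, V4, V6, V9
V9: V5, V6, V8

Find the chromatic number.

V3, V5, V6 form a triangle, so at least 3 colors are needed.
3 colors suffice: color 1 → {V4, V6, V7}; color 2 → {V2, V5, V8}; color 3 → {V1, V3, V9}. Every edge joins two different colors.

3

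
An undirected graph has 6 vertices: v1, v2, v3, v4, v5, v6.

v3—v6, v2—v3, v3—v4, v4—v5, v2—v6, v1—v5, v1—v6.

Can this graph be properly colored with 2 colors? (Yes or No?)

v2, v3, v6 are mutually adjacent, so at least 3 colors are needed.
So 2 colors are not enough.

No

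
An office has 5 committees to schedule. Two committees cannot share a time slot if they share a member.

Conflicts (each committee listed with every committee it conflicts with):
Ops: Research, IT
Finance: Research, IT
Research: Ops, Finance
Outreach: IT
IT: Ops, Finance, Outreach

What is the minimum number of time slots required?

Outreach and IT conflict, so at least 2 time slots are needed.
Using 2 time slots: Ops=2, Finance=2, Research=1, Outreach=2, IT=1. Every pair that conflicts lands in different time slots.

2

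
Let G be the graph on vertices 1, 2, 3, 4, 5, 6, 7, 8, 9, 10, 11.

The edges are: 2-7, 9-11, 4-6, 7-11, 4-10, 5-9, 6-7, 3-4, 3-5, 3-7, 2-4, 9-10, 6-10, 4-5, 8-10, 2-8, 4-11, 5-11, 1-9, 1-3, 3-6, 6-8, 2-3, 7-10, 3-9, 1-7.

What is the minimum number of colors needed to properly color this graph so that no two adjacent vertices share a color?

3

6, 8, 10 are mutually adjacent, so at least 3 colors are needed.
3 colors suffice: color a → {3, 10, 11}; color b → {4, 7, 8, 9}; color c → {1, 2, 5, 6}. Every edge joins two different colors.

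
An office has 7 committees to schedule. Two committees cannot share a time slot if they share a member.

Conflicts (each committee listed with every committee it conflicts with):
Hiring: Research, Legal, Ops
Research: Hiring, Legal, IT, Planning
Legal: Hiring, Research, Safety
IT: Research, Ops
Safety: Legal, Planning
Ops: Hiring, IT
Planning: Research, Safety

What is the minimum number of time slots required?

3

Hiring, Research, Legal pairwise conflict, so at least 3 time slots are needed.
3 time slots suffice: time slot 1 → {Research, Safety, Ops}; time slot 2 → {Hiring, IT, Planning}; time slot 3 → {Legal}. No two conflicting committees share a time slot.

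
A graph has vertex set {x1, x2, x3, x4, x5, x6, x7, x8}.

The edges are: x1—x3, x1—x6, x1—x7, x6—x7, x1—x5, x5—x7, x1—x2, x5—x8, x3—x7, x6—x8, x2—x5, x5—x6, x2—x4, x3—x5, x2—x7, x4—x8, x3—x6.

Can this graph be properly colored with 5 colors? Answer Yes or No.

Yes

The chromatic number is 5. x1, x3, x5, x6, x7 form a clique, so at least 5 colors are needed.
5 colors suffice: color red → {x4, x5}; color blue → {x2, x6}; color green → {x1, x8}; color yellow → {x7}; color purple → {x3}.
That is already a proper 5-coloring.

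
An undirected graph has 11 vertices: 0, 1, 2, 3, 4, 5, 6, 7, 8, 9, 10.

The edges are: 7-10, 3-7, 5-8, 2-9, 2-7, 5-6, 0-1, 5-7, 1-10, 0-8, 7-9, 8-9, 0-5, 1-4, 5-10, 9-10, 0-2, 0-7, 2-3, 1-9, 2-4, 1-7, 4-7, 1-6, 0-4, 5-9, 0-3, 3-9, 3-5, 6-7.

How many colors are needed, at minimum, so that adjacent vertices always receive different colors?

0, 2, 4, 7 are mutually adjacent (a clique of size 4), so at least 4 colors are needed.
4 colors suffice: color a → {7, 8}; color b → {0, 6, 9}; color c → {1, 2, 5}; color d → {3, 4, 10}. Each edge has distinct colors on its endpoints.

4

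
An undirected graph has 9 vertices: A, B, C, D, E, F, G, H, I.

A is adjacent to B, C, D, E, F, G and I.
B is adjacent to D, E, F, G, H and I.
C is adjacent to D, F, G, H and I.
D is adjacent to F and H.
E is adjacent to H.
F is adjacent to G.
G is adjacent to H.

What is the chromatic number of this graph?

4

A, B, F, G are pairwise adjacent (a clique of size 4), so at least 4 colors are needed.
4 colors suffice: color 1 → {B, C}; color 2 → {A, H}; color 3 → {E, F, I}; color 4 → {D, G}. No two adjacent vertices share a color.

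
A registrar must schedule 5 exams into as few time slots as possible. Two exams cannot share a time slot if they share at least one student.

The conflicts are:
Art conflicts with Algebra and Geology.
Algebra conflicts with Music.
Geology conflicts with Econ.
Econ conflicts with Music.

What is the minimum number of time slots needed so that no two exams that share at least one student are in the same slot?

3

The cycle Algebra-Art-Geology-Econ-Music-Algebra has odd length 5, so it cannot be 2-colored; at least 3 time slots are needed.
Using 3 time slots: Art=2, Algebra=3, Geology=1, Econ=2, Music=1. Every pair that conflicts lands in different time slots.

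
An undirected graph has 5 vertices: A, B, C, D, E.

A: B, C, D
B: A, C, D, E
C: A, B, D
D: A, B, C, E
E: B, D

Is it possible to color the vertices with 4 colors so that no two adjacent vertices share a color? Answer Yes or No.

The chromatic number is 4. A, B, C, D are mutually adjacent (a clique of size 4), so at least 4 colors are needed.
4 colors suffice: color 1 → {D}; color 2 → {B}; color 3 → {C, E}; color 4 → {A}.
That is already a proper 4-coloring.

Yes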